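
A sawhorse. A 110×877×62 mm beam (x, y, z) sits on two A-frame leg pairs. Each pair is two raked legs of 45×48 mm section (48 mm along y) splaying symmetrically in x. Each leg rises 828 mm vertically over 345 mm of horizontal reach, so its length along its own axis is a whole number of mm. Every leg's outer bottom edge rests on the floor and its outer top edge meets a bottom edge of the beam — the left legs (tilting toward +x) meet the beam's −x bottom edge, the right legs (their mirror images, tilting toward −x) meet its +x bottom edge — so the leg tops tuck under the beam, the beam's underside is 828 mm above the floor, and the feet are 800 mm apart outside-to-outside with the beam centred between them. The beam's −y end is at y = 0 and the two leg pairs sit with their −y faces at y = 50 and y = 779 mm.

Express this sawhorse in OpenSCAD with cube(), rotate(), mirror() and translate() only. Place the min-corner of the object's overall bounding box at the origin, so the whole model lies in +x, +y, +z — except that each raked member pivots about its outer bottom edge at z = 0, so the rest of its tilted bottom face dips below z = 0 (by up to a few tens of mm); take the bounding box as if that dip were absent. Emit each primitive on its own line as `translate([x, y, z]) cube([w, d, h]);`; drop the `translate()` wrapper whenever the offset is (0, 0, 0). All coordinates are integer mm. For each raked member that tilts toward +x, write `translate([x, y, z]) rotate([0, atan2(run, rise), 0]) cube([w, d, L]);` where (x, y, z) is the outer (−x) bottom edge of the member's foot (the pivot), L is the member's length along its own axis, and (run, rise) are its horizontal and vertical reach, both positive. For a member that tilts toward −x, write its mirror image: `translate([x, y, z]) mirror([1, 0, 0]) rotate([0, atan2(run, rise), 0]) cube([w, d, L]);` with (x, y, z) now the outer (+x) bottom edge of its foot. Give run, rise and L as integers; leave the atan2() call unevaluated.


translate([345, 0, 828]) cube([110, 877, 62]);
translate([0, 50, 0]) rotate([0, atan2(345, 828), 0]) cube([45, 48, 897]);
translate([800, 50, 0]) mirror([1, 0, 0]) rotate([0, atan2(345, 828), 0]) cube([45, 48, 897]);
translate([0, 779, 0]) rotate([0, atan2(345, 828), 0]) cube([45, 48, 897]);
translate([800, 779, 0]) mirror([1, 0, 0]) rotate([0, atan2(345, 828), 0]) cube([45, 48, 897]);


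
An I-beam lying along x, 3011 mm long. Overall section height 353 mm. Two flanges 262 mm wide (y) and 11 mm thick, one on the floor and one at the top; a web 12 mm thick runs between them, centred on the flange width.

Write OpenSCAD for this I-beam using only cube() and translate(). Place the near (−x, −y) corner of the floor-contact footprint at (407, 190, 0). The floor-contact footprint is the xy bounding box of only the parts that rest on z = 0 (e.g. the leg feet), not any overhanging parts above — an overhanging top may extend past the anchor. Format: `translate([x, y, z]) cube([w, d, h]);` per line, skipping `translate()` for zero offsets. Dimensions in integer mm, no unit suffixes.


translate([407, 190, 0]) cube([3011, 262, 11]);
translate([407, 315, 11]) cube([3011, 12, 331]);
translate([407, 190, 342]) cube([3011, 262, 11]);


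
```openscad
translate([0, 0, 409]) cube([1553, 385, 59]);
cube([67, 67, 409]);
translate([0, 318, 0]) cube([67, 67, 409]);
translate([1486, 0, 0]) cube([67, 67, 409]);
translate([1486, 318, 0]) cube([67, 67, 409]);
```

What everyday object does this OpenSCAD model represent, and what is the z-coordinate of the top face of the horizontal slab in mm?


A bench. The seat-top height is 468 mm.

A long slab on four corner posts — a bench. The slab sits at z = 409 with thickness 59, so the top is 409 + 59 = 468 mm.


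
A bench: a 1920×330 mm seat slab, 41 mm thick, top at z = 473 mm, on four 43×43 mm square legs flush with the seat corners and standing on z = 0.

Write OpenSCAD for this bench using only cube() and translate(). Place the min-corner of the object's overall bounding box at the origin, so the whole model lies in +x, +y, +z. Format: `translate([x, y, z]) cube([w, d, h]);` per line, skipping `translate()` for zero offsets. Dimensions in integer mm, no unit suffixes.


translate([0, 0, 432]) cube([1920, 330, 41]);
cube([43, 43, 432]);
translate([0, 287, 0]) cube([43, 43, 432]);
translate([1877, 0, 0]) cube([43, 43, 432]);
translate([1877, 287, 0]) cube([43, 43, 432]);


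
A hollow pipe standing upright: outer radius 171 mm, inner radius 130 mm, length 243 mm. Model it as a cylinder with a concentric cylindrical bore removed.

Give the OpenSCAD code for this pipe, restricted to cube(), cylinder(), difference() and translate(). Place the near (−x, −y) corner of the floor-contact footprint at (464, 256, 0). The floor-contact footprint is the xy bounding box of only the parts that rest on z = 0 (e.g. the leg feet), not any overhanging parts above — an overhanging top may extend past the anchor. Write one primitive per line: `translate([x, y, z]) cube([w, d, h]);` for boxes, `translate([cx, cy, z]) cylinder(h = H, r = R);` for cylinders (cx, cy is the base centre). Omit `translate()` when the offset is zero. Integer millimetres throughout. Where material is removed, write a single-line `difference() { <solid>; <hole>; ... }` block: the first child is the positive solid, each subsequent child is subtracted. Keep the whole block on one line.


difference() { translate([635, 427, 0]) cylinder(h = 243, r = 171); translate([635, 427, 0]) cylinder(h = 243, r = 130); }


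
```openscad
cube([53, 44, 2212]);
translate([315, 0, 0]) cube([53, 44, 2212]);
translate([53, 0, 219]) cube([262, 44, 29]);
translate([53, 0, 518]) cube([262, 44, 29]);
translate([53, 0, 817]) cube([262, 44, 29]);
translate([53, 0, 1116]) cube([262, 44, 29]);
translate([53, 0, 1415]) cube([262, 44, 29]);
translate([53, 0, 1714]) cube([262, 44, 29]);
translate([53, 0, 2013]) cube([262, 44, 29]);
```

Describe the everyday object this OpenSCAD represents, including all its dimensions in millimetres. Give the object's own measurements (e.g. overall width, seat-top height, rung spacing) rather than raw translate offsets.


A straight ladder. Two 53×44 mm vertical rails, 2212 mm tall, stand 368 mm apart (outside-to-outside) with their front faces coplanar on the −y side. 7 rungs, each 44 mm deep and 29 mm tall, span between the inner faces of the rails, front faces flush with the rails. The lowest rung's underside is at z = 219 mm and rungs are spaced 299 mm apart (underside to underside).


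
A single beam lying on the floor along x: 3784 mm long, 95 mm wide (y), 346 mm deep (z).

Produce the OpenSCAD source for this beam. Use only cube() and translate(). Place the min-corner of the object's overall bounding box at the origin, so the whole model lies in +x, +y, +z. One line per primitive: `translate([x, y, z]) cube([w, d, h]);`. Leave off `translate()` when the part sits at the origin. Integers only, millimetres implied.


cube([3784, 95, 346]);


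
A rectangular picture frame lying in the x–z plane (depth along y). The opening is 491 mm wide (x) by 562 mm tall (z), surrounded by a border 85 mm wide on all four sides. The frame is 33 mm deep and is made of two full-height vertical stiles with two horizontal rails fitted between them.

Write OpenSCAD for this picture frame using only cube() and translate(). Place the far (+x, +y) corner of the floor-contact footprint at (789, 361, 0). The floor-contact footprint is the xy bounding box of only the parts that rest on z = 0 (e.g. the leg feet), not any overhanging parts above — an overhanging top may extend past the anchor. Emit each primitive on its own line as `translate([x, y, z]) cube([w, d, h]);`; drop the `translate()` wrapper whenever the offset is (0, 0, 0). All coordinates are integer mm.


translate([128, 328, 0]) cube([85, 33, 732]);
translate([704, 328, 0]) cube([85, 33, 732]);
translate([213, 328, 0]) cube([491, 33, 85]);
translate([213, 328, 647]) cube([491, 33, 85]);


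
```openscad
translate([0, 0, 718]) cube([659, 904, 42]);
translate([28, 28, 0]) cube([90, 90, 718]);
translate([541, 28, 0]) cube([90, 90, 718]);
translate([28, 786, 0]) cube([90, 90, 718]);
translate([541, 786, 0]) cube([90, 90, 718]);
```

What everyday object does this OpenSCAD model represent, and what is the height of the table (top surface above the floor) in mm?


A table. The table height is 760 mm.

A 659×904×42 slab sits at z = 718 on four 90 mm square posts — a table. The top surface is at 718 + 42 = 760 mm.


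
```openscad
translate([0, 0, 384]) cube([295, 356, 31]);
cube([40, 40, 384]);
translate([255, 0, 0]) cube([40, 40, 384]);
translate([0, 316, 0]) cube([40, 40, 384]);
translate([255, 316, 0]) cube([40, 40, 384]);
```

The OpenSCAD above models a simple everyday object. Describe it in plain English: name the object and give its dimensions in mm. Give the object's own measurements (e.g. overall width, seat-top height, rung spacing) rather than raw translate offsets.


A four-legged stool. The seat is a 295×356×31 mm slab whose top surface is at z = 415 mm; four square legs, each 40×40 mm in cross-section, run from the floor (z = 0) to the underside of the seat, each flush with a corner of the seat.


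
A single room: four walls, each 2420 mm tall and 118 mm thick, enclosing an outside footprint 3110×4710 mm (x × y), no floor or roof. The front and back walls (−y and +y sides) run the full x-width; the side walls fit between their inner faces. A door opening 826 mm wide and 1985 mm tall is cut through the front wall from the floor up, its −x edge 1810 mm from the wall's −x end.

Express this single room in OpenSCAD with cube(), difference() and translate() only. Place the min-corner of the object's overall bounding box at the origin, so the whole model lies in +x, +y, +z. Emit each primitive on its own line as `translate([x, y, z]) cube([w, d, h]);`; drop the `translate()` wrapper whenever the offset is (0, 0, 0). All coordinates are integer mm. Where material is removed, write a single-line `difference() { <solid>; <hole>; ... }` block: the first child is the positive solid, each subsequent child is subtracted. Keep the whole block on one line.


difference() { cube([3110, 118, 2420]); translate([1810, 0, 0]) cube([826, 118, 1985]); }
translate([0, 4592, 0]) cube([3110, 118, 2420]);
translate([0, 118, 0]) cube([118, 4474, 2420]);
translate([2992, 118, 0]) cube([118, 4474, 2420]);


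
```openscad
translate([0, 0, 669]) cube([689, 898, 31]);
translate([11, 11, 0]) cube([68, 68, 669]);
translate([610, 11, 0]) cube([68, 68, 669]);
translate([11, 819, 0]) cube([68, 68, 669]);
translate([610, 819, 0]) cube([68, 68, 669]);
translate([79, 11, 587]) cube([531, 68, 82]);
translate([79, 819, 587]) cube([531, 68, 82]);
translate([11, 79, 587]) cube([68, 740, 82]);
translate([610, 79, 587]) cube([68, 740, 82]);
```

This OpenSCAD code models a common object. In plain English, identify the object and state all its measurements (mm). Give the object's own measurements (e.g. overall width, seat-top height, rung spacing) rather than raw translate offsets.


A table: top 689 mm (x) × 898 mm (y), 31 mm thick, upper face at z = 700 mm, on four 68×68 mm square legs, each inset 11 mm from the nearest pair of top edges from z = 0 to the bottom of the top. Four apron rails, 68 mm thick and 82 mm tall, run between adjacent legs with their top edges flush with the underside of the top and their outer faces flush with the legs' outer faces.


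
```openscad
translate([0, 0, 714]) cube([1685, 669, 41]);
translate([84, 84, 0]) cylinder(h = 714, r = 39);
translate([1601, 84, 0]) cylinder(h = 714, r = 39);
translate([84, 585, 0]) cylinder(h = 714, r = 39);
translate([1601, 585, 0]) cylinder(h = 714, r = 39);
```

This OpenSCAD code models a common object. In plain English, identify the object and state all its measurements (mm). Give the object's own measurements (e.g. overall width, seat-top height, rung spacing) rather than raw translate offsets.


A rectangular dining table. The top is 1685×669×41 mm with its upper surface at z = 755 mm. It stands on four round legs of 78 mm diameter, each leg's bounding box inset 45 mm from the nearest pair of top edges, running from the floor to the underside of the top.


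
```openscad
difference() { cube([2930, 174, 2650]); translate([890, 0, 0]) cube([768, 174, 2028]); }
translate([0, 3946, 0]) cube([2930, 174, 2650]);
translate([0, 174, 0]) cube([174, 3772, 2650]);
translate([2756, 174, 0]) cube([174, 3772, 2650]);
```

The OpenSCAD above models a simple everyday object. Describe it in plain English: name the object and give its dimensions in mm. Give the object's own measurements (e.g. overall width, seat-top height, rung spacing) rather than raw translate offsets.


A single room: four walls, each 2650 mm tall and 174 mm thick, enclosing an outside footprint 2930×4120 mm (x × y), no floor or roof. The front and back walls (−y and +y sides) run the full x-width; the side walls fit between their inner faces. A door opening 768 mm wide and 2028 mm tall is cut through the front wall from the floor up, its −x edge 890 mm from the wall's −x end.


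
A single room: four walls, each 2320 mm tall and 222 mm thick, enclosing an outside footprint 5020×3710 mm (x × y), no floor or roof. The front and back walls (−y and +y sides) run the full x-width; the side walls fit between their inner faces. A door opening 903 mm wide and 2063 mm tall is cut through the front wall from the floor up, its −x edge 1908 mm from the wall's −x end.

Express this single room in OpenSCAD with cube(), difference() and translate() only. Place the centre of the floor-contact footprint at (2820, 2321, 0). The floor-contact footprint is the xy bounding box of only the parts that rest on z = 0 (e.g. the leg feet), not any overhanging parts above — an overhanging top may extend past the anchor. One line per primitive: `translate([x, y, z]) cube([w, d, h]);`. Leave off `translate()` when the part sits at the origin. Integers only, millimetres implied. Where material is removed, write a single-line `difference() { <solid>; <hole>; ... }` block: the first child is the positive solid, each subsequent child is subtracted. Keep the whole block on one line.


difference() { translate([310, 466, 0]) cube([5020, 222, 2320]); translate([2218, 466, 0]) cube([903, 222, 2063]); }
translate([310, 3954, 0]) cube([5020, 222, 2320]);
translate([310, 688, 0]) cube([222, 3266, 2320]);
translate([5108, 688, 0]) cube([222, 3266, 2320]);


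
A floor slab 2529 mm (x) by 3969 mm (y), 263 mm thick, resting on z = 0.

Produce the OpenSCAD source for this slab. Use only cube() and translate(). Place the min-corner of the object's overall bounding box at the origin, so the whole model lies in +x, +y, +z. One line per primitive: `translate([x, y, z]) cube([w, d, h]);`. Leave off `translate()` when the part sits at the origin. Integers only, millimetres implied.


cube([2529, 3969, 263]);


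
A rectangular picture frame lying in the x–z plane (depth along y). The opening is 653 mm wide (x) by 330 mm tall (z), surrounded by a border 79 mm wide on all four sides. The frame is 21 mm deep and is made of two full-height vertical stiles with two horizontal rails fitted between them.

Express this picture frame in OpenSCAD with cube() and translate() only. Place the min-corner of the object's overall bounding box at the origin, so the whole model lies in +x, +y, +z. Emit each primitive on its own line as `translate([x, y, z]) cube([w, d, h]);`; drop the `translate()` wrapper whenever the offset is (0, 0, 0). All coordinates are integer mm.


cube([79, 21, 488]);
translate([732, 0, 0]) cube([79, 21, 488]);
translate([79, 0, 0]) cube([653, 21, 79]);
translate([79, 0, 409]) cube([653, 21, 79]);


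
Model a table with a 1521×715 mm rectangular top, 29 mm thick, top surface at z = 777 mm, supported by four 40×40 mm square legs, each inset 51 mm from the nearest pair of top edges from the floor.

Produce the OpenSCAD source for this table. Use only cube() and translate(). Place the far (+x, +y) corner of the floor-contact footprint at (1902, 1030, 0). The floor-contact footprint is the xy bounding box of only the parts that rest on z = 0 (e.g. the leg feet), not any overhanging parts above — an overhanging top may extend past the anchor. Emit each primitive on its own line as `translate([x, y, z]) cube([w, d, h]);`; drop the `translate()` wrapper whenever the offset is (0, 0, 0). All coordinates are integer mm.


// leg_h = 777 - 29 = 748
translate([432, 366, 748]) cube([1521, 715, 29]);
translate([483, 417, 0]) cube([40, 40, 748]);
translate([1862, 417, 0]) cube([40, 40, 748]);
translate([483, 990, 0]) cube([40, 40, 748]);
translate([1862, 990, 0]) cube([40, 40, 748]);


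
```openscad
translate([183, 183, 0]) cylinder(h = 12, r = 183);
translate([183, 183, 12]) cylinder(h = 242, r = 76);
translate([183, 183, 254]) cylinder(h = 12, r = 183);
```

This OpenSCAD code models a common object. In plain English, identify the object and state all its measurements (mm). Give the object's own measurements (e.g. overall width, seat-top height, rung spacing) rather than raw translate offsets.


A spool: two coaxial disc flanges of radius 183 mm and thickness 12 mm, joined by a core cylinder of radius 76 mm and height 242 mm. The lower flange rests on z = 0 and the three cylinders share a vertical axis.


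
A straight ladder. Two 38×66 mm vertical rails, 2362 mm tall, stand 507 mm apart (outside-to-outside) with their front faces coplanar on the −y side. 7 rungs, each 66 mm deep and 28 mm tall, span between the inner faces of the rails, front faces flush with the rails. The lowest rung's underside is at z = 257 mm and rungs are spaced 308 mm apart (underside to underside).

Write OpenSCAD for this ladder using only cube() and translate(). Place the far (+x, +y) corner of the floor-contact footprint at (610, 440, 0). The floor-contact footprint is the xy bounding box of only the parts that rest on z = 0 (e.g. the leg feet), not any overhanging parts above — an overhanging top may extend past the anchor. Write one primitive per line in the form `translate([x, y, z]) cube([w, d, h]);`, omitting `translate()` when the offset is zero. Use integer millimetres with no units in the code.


translate([103, 374, 0]) cube([38, 66, 2362]);
translate([572, 374, 0]) cube([38, 66, 2362]);
translate([141, 374, 257]) cube([431, 66, 28]);
translate([141, 374, 565]) cube([431, 66, 28]);
translate([141, 374, 873]) cube([431, 66, 28]);
translate([141, 374, 1181]) cube([431, 66, 28]);
translate([141, 374, 1489]) cube([431, 66, 28]);
translate([141, 374, 1797]) cube([431, 66, 28]);
translate([141, 374, 2105]) cube([431, 66, 28]);


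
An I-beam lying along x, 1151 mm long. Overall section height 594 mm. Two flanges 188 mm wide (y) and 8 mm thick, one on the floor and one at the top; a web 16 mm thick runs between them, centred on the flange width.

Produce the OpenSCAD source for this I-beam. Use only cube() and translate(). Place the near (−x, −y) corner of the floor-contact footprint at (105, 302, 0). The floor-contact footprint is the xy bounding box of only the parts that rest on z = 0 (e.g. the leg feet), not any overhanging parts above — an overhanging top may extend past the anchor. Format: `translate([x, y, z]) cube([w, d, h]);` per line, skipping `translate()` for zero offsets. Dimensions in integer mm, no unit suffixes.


translate([105, 302, 0]) cube([1151, 188, 8]);
translate([105, 388, 8]) cube([1151, 16, 578]);
translate([105, 302, 586]) cube([1151, 188, 8]);


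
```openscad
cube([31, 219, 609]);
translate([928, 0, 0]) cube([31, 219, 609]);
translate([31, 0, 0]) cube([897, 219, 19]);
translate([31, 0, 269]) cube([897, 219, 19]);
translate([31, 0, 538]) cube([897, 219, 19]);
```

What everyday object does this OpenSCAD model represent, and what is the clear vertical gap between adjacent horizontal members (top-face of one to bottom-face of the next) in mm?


A bookshelf. The clear shelf gap is 250 mm.

Two tall side panels with 3 horizontal boards between them — a bookshelf. The first two shelf undersides are at z = 0 and z = 269; with shelf thickness 19, the clear gap is 269 − 0 − 19 = 250 mm.


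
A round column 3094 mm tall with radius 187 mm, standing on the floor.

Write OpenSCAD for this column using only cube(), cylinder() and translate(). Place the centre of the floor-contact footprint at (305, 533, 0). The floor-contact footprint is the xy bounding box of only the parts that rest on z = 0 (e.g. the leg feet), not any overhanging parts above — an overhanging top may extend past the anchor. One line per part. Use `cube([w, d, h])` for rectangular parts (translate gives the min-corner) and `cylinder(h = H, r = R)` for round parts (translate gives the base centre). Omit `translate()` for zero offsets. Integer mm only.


translate([305, 533, 0]) cylinder(h = 3094, r = 187);


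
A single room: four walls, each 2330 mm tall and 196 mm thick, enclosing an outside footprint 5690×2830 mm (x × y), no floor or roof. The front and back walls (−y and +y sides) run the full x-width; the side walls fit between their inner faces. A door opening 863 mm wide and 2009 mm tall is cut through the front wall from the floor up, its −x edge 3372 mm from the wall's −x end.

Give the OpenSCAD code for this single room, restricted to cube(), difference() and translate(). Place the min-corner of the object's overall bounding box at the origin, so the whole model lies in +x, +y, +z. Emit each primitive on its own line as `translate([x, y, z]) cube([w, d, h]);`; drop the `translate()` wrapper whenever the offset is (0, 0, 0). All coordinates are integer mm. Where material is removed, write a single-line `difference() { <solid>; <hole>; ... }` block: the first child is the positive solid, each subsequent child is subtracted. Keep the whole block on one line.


difference() { cube([5690, 196, 2330]); translate([3372, 0, 0]) cube([863, 196, 2009]); }
translate([0, 2634, 0]) cube([5690, 196, 2330]);
translate([0, 196, 0]) cube([196, 2438, 2330]);
translate([5494, 196, 0]) cube([196, 2438, 2330]);


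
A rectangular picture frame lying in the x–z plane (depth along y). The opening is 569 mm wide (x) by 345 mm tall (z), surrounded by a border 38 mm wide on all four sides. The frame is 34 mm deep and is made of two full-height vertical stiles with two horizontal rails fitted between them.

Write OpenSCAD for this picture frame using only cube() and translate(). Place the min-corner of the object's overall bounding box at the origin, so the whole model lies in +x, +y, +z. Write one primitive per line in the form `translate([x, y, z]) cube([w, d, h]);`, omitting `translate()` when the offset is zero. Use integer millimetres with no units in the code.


cube([38, 34, 421]);
translate([607, 0, 0]) cube([38, 34, 421]);
translate([38, 0, 0]) cube([569, 34, 38]);
translate([38, 0, 383]) cube([569, 34, 38]);


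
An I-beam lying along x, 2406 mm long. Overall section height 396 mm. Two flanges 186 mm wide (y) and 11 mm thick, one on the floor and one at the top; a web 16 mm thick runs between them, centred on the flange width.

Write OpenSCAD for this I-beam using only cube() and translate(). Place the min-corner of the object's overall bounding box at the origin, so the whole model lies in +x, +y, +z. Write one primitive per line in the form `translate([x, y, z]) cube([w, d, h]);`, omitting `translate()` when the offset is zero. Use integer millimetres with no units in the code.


cube([2406, 186, 11]);
translate([0, 85, 11]) cube([2406, 16, 374]);
translate([0, 0, 385]) cube([2406, 186, 11]);


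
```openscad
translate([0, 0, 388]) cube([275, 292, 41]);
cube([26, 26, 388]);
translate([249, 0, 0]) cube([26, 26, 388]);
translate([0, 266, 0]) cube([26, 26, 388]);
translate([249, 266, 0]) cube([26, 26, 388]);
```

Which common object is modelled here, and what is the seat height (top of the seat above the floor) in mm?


A stool. The seat height is 429 mm.

A 275×292×41 slab at z = 388 on four corner posts — a stool. The seat top is 388 + 41 = 429 mm.


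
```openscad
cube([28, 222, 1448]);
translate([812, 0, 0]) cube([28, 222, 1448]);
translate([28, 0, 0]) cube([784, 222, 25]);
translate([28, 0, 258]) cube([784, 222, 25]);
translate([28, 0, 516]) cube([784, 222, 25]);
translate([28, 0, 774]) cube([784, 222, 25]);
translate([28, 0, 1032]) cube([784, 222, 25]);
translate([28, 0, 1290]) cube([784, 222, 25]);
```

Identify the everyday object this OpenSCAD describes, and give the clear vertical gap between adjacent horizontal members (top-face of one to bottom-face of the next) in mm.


A bookshelf. The clear shelf gap is 233 mm.

Two tall side panels with 6 horizontal boards between them — a bookshelf. The first two shelf undersides are at z = 0 and z = 258; with shelf thickness 25, the clear gap is 258 − 0 − 25 = 233 mm.


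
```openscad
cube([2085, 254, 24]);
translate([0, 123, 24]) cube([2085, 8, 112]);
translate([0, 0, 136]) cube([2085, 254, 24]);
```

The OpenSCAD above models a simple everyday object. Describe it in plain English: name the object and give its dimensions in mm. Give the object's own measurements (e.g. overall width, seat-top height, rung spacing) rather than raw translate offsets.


An I-beam lying along x, 2085 mm long. Overall section height 160 mm. Two flanges 254 mm wide (y) and 24 mm thick, one on the floor and one at the top; a web 8 mm thick runs between them, centred on the flange width.


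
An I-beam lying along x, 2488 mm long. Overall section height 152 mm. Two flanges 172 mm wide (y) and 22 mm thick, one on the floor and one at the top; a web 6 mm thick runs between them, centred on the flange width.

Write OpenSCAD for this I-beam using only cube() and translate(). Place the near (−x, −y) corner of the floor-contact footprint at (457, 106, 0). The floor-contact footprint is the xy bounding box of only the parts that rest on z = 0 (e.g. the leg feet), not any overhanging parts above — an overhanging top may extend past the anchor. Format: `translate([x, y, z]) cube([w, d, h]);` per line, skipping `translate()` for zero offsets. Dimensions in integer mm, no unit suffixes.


translate([457, 106, 0]) cube([2488, 172, 22]);
translate([457, 189, 22]) cube([2488, 6, 108]);
translate([457, 106, 130]) cube([2488, 172, 22]);


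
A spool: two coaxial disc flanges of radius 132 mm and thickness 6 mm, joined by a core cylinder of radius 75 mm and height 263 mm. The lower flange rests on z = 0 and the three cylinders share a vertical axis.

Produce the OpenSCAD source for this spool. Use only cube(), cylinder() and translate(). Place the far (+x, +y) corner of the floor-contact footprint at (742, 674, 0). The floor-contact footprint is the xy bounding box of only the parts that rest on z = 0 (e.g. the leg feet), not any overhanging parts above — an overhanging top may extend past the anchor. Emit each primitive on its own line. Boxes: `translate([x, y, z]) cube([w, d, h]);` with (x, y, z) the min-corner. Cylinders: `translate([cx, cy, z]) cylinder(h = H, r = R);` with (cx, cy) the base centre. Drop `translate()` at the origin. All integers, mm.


translate([610, 542, 0]) cylinder(h = 6, r = 132);
translate([610, 542, 6]) cylinder(h = 263, r = 75);
translate([610, 542, 269]) cylinder(h = 6, r = 132);


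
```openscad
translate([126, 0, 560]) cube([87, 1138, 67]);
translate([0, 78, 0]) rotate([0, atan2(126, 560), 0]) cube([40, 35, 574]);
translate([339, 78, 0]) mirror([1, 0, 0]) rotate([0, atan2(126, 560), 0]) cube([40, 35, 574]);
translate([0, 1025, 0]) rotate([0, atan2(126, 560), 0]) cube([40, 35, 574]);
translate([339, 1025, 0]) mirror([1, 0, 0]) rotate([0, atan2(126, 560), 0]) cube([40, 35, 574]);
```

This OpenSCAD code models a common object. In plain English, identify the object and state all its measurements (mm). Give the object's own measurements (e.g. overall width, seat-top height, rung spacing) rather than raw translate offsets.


A sawhorse. A 87×1138×67 mm beam (x, y, z) sits on two A-frame leg pairs. Each pair is two raked legs of 40×35 mm section (35 mm along y) splaying symmetrically in x. Each leg rises 560 mm vertically over 126 mm of horizontal reach and is 574 mm long along its own axis. Every leg's outer bottom edge rests on the floor and its outer top edge meets a bottom edge of the beam — the left legs (tilting toward +x) meet the beam's −x bottom edge, the right legs (their mirror images, tilting toward −x) meet its +x bottom edge — so the leg tops tuck under the beam, the beam's underside is 560 mm above the floor, and the feet are 339 mm apart outside-to-outside with the beam centred between them. The two leg pairs are set in 78 mm from either end of the beam.


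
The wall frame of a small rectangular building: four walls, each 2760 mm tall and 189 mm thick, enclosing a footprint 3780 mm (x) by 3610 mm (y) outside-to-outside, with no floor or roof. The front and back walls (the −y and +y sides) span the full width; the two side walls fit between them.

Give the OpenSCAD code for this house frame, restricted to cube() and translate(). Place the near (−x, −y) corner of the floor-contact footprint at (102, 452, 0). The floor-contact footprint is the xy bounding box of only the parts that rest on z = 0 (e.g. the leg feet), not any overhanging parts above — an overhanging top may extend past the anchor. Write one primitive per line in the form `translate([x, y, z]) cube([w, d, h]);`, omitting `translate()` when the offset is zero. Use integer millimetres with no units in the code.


translate([102, 452, 0]) cube([3780, 189, 2760]);
translate([102, 3873, 0]) cube([3780, 189, 2760]);
translate([102, 641, 0]) cube([189, 3232, 2760]);
translate([3693, 641, 0]) cube([189, 3232, 2760]);


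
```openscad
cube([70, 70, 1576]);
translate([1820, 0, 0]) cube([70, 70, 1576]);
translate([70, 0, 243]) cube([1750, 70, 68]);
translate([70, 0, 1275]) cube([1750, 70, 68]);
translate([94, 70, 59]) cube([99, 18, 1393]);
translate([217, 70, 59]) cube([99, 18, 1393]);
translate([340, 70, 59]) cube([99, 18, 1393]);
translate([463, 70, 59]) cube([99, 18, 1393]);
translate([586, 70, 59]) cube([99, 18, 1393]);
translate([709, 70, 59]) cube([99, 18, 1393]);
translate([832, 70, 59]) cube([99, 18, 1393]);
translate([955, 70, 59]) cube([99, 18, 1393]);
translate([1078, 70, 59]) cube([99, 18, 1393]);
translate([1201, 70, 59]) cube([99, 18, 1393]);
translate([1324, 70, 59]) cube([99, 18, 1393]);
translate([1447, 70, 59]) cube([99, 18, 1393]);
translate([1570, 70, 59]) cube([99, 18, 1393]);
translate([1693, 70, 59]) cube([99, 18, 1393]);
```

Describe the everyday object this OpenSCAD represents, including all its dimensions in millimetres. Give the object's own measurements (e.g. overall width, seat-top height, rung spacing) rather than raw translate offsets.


A fence section. Two 70×70 mm posts, 1576 mm tall, stand on the floor with a clear span of 1750 mm between their inner faces. Two horizontal rails of 70×68 mm section span the gap between the posts with their undersides at z = 243 mm and z = 1275 mm, flush with the posts' −y face. 14 pickets, each 99 mm wide, 18 mm thick and 1393 mm tall, are fixed to the +y face of the rails with their bottoms at z = 59 mm, spaced across the span with a 24 mm gap after the −x post and between neighbouring pickets, with 28 mm left before the +x post.


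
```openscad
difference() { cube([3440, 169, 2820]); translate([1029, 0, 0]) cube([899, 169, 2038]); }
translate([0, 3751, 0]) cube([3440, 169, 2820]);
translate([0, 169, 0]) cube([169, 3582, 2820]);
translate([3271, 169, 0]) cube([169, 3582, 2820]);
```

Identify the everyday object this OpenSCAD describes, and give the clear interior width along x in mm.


A single room. The interior width is 3102 mm.

Four walls enclosing a rectangle with a door in the front wall — a room. Outside width 3440 minus two 169 mm walls gives 3102 mm.


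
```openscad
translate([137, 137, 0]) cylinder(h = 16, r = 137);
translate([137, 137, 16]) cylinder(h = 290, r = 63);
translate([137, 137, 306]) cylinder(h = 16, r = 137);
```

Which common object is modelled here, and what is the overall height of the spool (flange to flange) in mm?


A spool. The overall height is 322 mm.

Three coaxial cylinders, large–small–large — a spool. Two 16 mm flanges and a 290 mm core give 16 + 290 + 16 = 322 mm.


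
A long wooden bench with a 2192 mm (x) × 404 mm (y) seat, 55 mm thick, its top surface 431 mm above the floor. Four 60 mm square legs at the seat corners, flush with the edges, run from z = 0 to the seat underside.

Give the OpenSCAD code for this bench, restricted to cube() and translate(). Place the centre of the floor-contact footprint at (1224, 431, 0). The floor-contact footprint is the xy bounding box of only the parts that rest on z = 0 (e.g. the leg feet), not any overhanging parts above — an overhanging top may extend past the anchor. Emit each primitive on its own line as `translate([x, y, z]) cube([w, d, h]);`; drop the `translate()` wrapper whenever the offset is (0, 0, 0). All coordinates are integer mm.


// leg_h = 431 − 55 = 376
translate([128, 229, 376]) cube([2192, 404, 55]);
translate([128, 229, 0]) cube([60, 60, 376]);
translate([128, 573, 0]) cube([60, 60, 376]);
translate([2260, 229, 0]) cube([60, 60, 376]);
translate([2260, 573, 0]) cube([60, 60, 376]);


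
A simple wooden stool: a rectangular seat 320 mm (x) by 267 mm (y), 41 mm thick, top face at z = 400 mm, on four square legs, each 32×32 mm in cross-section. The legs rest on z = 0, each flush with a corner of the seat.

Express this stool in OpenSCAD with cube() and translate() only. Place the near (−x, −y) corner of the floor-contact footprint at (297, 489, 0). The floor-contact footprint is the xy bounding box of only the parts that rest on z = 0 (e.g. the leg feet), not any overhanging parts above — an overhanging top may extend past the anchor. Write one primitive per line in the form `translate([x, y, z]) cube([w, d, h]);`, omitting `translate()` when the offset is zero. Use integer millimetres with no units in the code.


// leg_h = 400 - 41 = 359
translate([297, 489, 359]) cube([320, 267, 41]);
translate([297, 489, 0]) cube([32, 32, 359]);
translate([585, 489, 0]) cube([32, 32, 359]);
translate([297, 724, 0]) cube([32, 32, 359]);
translate([585, 724, 0]) cube([32, 32, 359]);


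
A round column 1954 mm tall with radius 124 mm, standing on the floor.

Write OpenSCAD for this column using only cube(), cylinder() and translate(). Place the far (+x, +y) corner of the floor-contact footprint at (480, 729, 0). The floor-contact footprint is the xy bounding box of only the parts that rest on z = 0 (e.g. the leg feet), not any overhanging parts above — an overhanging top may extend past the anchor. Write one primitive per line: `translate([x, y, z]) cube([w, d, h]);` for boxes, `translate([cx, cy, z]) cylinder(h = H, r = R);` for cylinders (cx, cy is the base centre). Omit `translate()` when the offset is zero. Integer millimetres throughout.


translate([356, 605, 0]) cylinder(h = 1954, r = 124);


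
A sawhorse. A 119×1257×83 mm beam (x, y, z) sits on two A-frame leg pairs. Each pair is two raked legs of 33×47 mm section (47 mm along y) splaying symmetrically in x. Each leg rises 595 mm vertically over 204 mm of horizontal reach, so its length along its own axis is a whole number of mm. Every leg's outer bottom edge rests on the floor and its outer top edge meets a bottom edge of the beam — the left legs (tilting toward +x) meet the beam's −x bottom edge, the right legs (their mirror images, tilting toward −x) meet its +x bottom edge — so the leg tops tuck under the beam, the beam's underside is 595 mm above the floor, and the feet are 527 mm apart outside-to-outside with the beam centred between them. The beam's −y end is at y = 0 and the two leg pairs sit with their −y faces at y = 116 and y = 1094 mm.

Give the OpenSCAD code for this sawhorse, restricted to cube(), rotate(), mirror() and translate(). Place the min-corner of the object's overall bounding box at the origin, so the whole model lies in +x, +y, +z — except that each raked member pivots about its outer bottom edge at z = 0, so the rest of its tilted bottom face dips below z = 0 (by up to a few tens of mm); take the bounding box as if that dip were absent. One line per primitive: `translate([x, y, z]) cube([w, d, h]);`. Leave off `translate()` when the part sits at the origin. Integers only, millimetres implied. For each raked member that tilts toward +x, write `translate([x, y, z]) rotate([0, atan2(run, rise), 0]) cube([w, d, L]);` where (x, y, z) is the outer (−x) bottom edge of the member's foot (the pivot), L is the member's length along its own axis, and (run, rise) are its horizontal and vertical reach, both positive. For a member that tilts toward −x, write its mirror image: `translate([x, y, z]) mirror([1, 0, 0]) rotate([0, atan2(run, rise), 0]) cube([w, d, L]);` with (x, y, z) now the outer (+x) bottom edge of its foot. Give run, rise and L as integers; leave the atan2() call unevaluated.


// leg length = √(204² + 595²) = 629
// right-leg outer foot x = 2·204 + 119 = 527
// beam min-corner = (204, 0, 595)
translate([204, 0, 595]) cube([119, 1257, 83]);
translate([0, 116, 0]) rotate([0, atan2(204, 595), 0]) cube([33, 47, 629]);
translate([527, 116, 0]) mirror([1, 0, 0]) rotate([0, atan2(204, 595), 0]) cube([33, 47, 629]);
translate([0, 1094, 0]) rotate([0, atan2(204, 595), 0]) cube([33, 47, 629]);
translate([527, 1094, 0]) mirror([1, 0, 0]) rotate([0, atan2(204, 595), 0]) cube([33, 47, 629]);


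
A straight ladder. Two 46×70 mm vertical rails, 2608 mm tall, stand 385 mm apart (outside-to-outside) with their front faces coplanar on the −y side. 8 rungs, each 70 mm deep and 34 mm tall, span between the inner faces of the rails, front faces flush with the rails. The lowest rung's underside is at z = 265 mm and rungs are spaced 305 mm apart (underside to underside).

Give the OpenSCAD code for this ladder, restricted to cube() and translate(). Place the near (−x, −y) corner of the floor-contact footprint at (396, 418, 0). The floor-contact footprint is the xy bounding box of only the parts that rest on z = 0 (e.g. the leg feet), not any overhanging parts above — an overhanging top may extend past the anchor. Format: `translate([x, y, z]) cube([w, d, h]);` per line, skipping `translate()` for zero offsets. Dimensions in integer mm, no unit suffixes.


translate([396, 418, 0]) cube([46, 70, 2608]);
translate([735, 418, 0]) cube([46, 70, 2608]);
translate([442, 418, 265]) cube([293, 70, 34]);
translate([442, 418, 570]) cube([293, 70, 34]);
translate([442, 418, 875]) cube([293, 70, 34]);
translate([442, 418, 1180]) cube([293, 70, 34]);
translate([442, 418, 1485]) cube([293, 70, 34]);
translate([442, 418, 1790]) cube([293, 70, 34]);
translate([442, 418, 2095]) cube([293, 70, 34]);
translate([442, 418, 2400]) cube([293, 70, 34]);


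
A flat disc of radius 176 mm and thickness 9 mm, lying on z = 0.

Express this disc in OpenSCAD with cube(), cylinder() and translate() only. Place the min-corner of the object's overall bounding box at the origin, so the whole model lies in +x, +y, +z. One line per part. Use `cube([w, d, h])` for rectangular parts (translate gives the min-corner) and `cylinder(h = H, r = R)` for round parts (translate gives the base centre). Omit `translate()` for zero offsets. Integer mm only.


translate([176, 176, 0]) cylinder(h = 9, r = 176);


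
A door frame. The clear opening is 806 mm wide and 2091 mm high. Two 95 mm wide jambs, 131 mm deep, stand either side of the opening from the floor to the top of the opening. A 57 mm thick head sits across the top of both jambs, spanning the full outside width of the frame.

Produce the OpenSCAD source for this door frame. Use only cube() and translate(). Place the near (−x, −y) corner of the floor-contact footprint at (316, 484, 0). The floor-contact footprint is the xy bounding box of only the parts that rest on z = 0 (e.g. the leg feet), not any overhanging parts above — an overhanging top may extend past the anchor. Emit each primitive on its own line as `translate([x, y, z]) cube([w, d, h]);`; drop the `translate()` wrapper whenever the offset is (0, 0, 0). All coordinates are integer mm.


translate([316, 484, 0]) cube([95, 131, 2091]);
translate([1217, 484, 0]) cube([95, 131, 2091]);
translate([316, 484, 2091]) cube([996, 131, 57]);
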